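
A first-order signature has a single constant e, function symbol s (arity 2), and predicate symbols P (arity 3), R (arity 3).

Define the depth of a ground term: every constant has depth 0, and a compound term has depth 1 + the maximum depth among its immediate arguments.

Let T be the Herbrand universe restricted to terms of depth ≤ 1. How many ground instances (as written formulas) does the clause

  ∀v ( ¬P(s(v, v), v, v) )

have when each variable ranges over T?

Ground terms of depth ≤ 1:
  If N_k denotes the number of depth-≤k ground terms, the 1 constant gives N_0 = 1, and each function symbol of arity r contributes N_{k-1}^r new terms at level k: N_k = 1 + N_{k-1}^2.
  N_0 = 1
  N_1 = 1 + 1^2 = 2
  Explicitly: e, s(e, e).
So there are 2 ground terms available for substitution.
The variable v ranges independently over the available ground terms, and distinct assignments produce distinct instances.
Number of ground instances = 2.

2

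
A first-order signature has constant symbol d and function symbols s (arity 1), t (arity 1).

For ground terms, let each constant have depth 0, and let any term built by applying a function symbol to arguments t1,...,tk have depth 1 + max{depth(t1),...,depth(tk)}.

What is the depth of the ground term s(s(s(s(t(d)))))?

5

depth(t(d)) = 1 + depth(d) = 1 + 0 = 1
depth(s(t(d))) = 1 + depth(t(d)) = 1 + 1 = 2
depth(s(s(t(d)))) = 1 + depth(s(t(d))) = 1 + 2 = 3
depth(s(s(s(t(d))))) = 1 + depth(s(s(t(d)))) = 1 + 3 = 4
depth(s(s(s(s(t(d)))))) = 1 + depth(s(s(s(t(d))))) = 1 + 4 = 5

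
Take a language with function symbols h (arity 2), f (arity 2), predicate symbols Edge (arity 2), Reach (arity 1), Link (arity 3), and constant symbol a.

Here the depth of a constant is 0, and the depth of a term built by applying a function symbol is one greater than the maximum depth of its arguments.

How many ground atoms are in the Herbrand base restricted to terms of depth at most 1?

First count ground terms of depth ≤ 1.
Let N_k count ground terms of depth at most k. Each non-constant term of depth ≤ k is some function symbol applied to depth-≤(k−1) arguments, giving N_k = 1 + N_{k-1}^2 + N_{k-1}^2.
N_0 = 1
N_1 = 1 + 1^2 + 1^2 = 3
So |H| = 3.
Each predicate of arity r yields |H|^r ground atoms (one per choice of an r-tuple from H):
  Edge: 3^2 = 9;  Reach: 3;  Link: 3^3 = 27
Total ground atoms: 9 + 3 + 27 = 39.

39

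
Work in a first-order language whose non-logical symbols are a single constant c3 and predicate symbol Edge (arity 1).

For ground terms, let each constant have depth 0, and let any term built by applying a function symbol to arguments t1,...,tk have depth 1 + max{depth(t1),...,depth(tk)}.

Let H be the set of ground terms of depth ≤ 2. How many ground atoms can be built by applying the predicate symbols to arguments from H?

First count ground terms of depth ≤ 2.
With no function symbols every ground term is a constant, so there is exactly 1 ground term at every depth bound.
N_0 = 1
N_1 = 1
N_2 = 1
So |H| = 1.
For each predicate symbol, the number of ground atoms is |H| raised to its arity; summing:
  Edge: 1
Total ground atoms: 1.

1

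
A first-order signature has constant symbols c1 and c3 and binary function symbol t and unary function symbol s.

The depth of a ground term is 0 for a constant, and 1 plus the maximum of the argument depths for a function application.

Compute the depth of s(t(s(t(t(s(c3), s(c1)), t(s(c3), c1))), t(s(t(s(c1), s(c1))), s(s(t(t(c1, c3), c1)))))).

7

depth(s(c3)) = 1 + depth(c3) = 1 + 0 = 1
depth(s(c1)) = 1 + depth(c1) = 1 + 0 = 1
depth(t(s(c3), s(c1))) = 1 + max(1, 1) = 2
depth(t(s(c3), c1)) = 1 + max(1, 0) = 2
depth(t(t(s(c3), s(c1)), t(s(c3), c1))) = 1 + max(2, 2) = 3
depth(s(t(t(s(c3), s(c1)), t(s(c3), c1)))) = 1 + depth(t(t(s(c3), s(c1)), t(s(c3), c1))) = 1 + 3 = 4
depth(t(s(c1), s(c1))) = 1 + max(1, 1) = 2
depth(s(t(s(c1), s(c1)))) = 1 + depth(t(s(c1), s(c1))) = 1 + 2 = 3
depth(t(c1, c3)) = 1 + max(0, 0) = 1
depth(t(t(c1, c3), c1)) = 1 + max(1, 0) = 2
depth(s(t(t(c1, c3), c1))) = 1 + depth(t(t(c1, c3), c1)) = 1 + 2 = 3
depth(s(s(t(t(c1, c3), c1)))) = 1 + depth(s(t(t(c1, c3), c1))) = 1 + 3 = 4
depth(t(s(t(s(c1), s(c1))), s(s(t(t(c1, c3), c1))))) = 1 + max(3, 4) = 5
depth(t(s(t(t(s(c3), s(c1)), t(s(c3), c1))), t(s(t(s(c1), s(c1))), s(s(t(t(c1, c3), c1)))))) = 1 + max(4, 5) = 6
depth(s(t(s(t(t(s(c3), s(c1)), t(s(c3), c1))), t(s(t(s(c1), s(c1))), s(s(t(t(c1, c3), c1))))))) = 1 + depth(t(s(t(t(s(c3), s(c1)), t(s(c3), c1))), t(s(t(s(c1), s(c1))), s(s(t(t(c1, c3), c1)))))) = 1 + 6 = 7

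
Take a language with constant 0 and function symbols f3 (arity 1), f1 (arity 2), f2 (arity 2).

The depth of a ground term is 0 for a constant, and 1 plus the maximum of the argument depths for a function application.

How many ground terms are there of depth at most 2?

Count level by level. With function symbols f3/1, f1/2, f2/2, the terms of depth ≤ k are the 1 constant together with each function applied to depth-≤(k−1) tuples, so N_k = 1 + N_{k-1} + N_{k-1}^2 + N_{k-1}^2.
N_0 = 1
N_1 = 1 + 1 + 1^2 + 1^2 = 4
N_2 = 1 + 4 + 4^2 + 4^2 = 37

37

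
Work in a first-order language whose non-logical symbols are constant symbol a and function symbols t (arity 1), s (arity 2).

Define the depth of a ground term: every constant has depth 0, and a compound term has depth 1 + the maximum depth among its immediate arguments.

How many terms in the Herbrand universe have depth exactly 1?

2

Let N_k = |{terms of depth ≤ k}|. Then N_0 = 1 and N_k = 1 + N_{k-1} + N_{k-1}^2 for k ≥ 1 (one summand per function symbol, arity giving the exponent).
N_0 = 1
N_1 = 1 + 1 + 1^2 = 3
Terms of depth exactly 1: N_1 − N_0 = 3 − 1 = 2.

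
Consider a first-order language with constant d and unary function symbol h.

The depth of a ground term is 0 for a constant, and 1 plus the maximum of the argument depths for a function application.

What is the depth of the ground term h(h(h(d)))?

3

depth(h(d)) = 1 + depth(d) = 1 + 0 = 1
depth(h(h(d))) = 1 + depth(h(d)) = 1 + 1 = 2
depth(h(h(h(d)))) = 1 + depth(h(h(d))) = 1 + 2 = 3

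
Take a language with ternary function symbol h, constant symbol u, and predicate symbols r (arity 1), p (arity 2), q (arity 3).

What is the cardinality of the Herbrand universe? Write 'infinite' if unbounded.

The signature has at least one function symbol (h, arity 3) and at least one constant (u).
Iterating h gives infinitely many distinct ground terms: u, h(u, u, u), h(h(u, u, u), h(u, u, u), h(u, u, u)), ...
So the Herbrand universe is infinite.

infinite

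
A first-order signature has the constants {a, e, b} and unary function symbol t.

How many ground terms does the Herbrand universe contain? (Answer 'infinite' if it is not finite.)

The signature has at least one function symbol (t, arity 1) and at least one constant (a).
Iterating t gives infinitely many distinct ground terms: a, t(a), t(t(a)), ...
So the Herbrand universe is infinite.

infinite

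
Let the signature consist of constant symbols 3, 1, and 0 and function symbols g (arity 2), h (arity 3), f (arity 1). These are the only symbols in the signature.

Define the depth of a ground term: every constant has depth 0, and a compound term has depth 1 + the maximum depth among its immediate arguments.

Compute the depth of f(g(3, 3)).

depth(g(3, 3)) = 1 + max(0, 0) = 1
depth(f(g(3, 3))) = 1 + depth(g(3, 3)) = 1 + 1 = 2

2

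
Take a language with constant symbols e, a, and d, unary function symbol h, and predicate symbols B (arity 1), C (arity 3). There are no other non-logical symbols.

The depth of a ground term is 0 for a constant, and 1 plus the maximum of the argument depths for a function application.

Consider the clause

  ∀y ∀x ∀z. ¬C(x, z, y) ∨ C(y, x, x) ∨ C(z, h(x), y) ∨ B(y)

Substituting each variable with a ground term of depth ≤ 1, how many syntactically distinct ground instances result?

216

Ground terms of depth ≤ 1:
  Count level by level. With function symbols h/1, the terms of depth ≤ k are the 3 constants together with each function applied to depth-≤(k−1) tuples, so N_k = 3 + N_{k-1}.
  N_0 = 3
  N_1 = 3 + 3 = 6
  Explicitly: e, a, d, h(e), h(a), h(d).
So there are 6 ground terms available for substitution.
The clause has 3 distinct variables (y, x, z), each appearing in the body. In the free term algebra distinct substitutions yield syntactically distinct ground instances.
Number of ground instances = 6^3 = 216.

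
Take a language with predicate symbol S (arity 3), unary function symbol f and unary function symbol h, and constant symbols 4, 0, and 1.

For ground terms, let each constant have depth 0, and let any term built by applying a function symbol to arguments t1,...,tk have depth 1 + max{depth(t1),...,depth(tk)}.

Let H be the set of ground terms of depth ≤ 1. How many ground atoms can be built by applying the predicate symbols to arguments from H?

729

First count ground terms of depth ≤ 1.
If N_k denotes the number of depth-≤k ground terms, the 3 constants give N_0 = 3, and each function symbol of arity r contributes N_{k-1}^r new terms at level k: N_k = 3 + N_{k-1} + N_{k-1}.
N_0 = 3
N_1 = 3 + 3 + 3 = 9
So |H| = 9.
For each predicate symbol, the number of ground atoms is |H| raised to its arity; summing:
  S: 9^3 = 729
Total ground atoms: 729.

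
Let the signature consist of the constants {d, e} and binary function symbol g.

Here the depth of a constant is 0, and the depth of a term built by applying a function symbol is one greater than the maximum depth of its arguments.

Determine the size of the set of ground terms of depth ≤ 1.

Let N_k = |{terms of depth ≤ k}|. Then N_0 = 2 and N_k = 2 + N_{k-1}^2 for k ≥ 1 (one summand per function symbol, arity giving the exponent).
N_0 = 2
N_1 = 2 + 2^2 = 6
Explicitly: d, e, g(d, d), g(d, e), g(e, d), g(e, e).

6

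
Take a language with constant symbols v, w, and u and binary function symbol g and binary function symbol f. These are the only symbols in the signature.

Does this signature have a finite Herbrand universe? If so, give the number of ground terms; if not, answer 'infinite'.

The signature has at least one function symbol (g, arity 2) and at least one constant (v).
Iterating g gives infinitely many distinct ground terms: v, g(v, v), g(g(v, v), g(v, v)), ...
So the Herbrand universe is infinite.

infinite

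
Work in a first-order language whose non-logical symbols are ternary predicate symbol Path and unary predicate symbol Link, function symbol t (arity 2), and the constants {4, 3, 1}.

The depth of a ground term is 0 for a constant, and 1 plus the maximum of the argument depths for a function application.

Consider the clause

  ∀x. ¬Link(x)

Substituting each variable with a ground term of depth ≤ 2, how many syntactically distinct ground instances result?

Ground terms of depth ≤ 2:
  Let N_k = |{terms of depth ≤ k}|. Then N_0 = 3 and N_k = 3 + N_{k-1}^2 for k ≥ 1 (one summand per function symbol, arity giving the exponent).
  N_0 = 3
  N_1 = 3 + 3^2 = 12
  N_2 = 3 + 12^2 = 147
So there are 147 ground terms available for substitution.
The variable x ranges independently over the available ground terms, and distinct assignments produce distinct instances.
Number of ground instances = 147.

147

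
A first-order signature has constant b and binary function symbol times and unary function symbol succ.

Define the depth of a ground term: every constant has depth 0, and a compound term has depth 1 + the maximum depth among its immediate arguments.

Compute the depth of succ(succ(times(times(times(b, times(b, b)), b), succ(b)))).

6

depth(times(b, b)) = 1 + max(0, 0) = 1
depth(times(b, times(b, b))) = 1 + max(0, 1) = 2
depth(times(times(b, times(b, b)), b)) = 1 + max(2, 0) = 3
depth(succ(b)) = 1 + depth(b) = 1 + 0 = 1
depth(times(times(times(b, times(b, b)), b), succ(b))) = 1 + max(3, 1) = 4
depth(succ(times(times(times(b, times(b, b)), b), succ(b)))) = 1 + depth(times(times(times(b, times(b, b)), b), succ(b))) = 1 + 4 = 5
depth(succ(succ(times(times(times(b, times(b, b)), b), succ(b))))) = 1 + depth(succ(times(times(times(b, times(b, b)), b), succ(b)))) = 1 + 5 = 6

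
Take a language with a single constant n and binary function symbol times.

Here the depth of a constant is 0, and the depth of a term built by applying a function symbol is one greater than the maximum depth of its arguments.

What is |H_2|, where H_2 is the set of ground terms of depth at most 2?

5

Write N_k for the number of ground terms of depth ≤ k. A term of depth ≤ k is either a constant or a function symbol applied to arguments of depth ≤ k−1, so N_k = 1 + N_{k-1}^2.
N_0 = 1
N_1 = 1 + 1^2 = 2
N_2 = 1 + 2^2 = 5
Explicitly: n, times(n, n), times(n, times(n, n)), times(times(n, n), n), times(times(n, n), times(n, n)).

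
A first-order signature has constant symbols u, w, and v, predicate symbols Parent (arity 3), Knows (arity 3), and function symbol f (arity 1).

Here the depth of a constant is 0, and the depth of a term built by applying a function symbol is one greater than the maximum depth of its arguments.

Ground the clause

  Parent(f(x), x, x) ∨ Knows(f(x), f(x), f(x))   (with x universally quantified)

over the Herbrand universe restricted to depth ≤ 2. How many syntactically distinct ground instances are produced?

9

Ground terms of depth ≤ 2:
  Let N_k count ground terms of depth at most k. Each non-constant term of depth ≤ k is some function symbol applied to depth-≤(k−1) arguments, giving N_k = 3 + N_{k-1}.
  N_0 = 3
  N_1 = 3 + 3 = 6
  N_2 = 3 + 6 = 9
  Explicitly: u, w, v, f(u), f(w), f(v), f(f(u)), f(f(w)), f(f(v)).
So there are 9 ground terms available for substitution.
The clause has 1 distinct variable (x), which appears in the body. In the free term algebra distinct substitutions yield syntactically distinct ground instances.
Number of ground instances = 9.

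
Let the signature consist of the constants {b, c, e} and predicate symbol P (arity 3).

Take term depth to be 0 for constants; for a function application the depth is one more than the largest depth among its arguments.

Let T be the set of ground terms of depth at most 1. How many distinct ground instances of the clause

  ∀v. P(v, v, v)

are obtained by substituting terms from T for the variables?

3

Ground terms of depth ≤ 1:
  With no function symbols every ground term is a constant, so there are exactly 3 ground terms at every depth bound.
  N_0 = 3
  N_1 = 3
  Explicitly: b, c, e.
So there are 3 ground terms available for substitution.
There is 1 variable to instantiate (v),  occurring in at least one literal, so different choices give different ground instances.
Number of ground instances = 3.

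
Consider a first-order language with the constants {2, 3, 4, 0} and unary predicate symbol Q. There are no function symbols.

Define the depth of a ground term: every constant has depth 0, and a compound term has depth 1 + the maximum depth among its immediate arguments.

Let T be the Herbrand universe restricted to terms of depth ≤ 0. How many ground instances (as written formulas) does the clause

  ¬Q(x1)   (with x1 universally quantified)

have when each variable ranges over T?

Ground terms of depth ≤ 0:
  With no function symbols every ground term is a constant, so there are exactly 4 ground terms at every depth bound.
  N_0 = 4
  Explicitly: 2, 3, 4, 0.
So there are 4 ground terms available for substitution.
The variable x1 ranges independently over the available ground terms, and distinct assignments produce distinct instances.
Number of ground instances = 4.

4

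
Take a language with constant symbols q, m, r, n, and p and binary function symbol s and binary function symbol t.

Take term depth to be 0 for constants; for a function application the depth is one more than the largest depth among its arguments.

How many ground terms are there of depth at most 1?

55

Write N_k for the number of ground terms of depth ≤ k. A term of depth ≤ k is either a constant or a function symbol applied to arguments of depth ≤ k−1, so N_k = 5 + N_{k-1}^2 + N_{k-1}^2.
N_0 = 5
N_1 = 5 + 5^2 + 5^2 = 55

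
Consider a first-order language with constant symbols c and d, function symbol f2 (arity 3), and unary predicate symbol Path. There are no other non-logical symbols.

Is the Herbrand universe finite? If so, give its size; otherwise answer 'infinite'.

infinite

The signature has at least one function symbol (f2, arity 3) and at least one constant (c).
Iterating f2 gives infinitely many distinct ground terms: c, f2(c, c, c), f2(f2(c, c, c), f2(c, c, c), f2(c, c, c)), ...
So the Herbrand universe is infinite.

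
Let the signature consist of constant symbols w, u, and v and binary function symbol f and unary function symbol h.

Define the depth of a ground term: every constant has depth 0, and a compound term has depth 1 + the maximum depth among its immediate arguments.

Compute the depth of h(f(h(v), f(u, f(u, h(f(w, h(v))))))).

depth(h(v)) = 1 + depth(v) = 1 + 0 = 1
depth(f(w, h(v))) = 1 + max(0, 1) = 2
depth(h(f(w, h(v)))) = 1 + depth(f(w, h(v))) = 1 + 2 = 3
depth(f(u, h(f(w, h(v))))) = 1 + max(0, 3) = 4
depth(f(u, f(u, h(f(w, h(v)))))) = 1 + max(0, 4) = 5
depth(f(h(v), f(u, f(u, h(f(w, h(v))))))) = 1 + max(1, 5) = 6
depth(h(f(h(v), f(u, f(u, h(f(w, h(v)))))))) = 1 + depth(f(h(v), f(u, f(u, h(f(w, h(v))))))) = 1 + 6 = 7

7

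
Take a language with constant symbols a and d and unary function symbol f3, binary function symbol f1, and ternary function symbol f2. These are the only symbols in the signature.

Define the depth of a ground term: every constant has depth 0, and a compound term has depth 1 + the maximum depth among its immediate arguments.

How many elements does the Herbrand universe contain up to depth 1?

16

Let N_k = |{terms of depth ≤ k}|. Then N_0 = 2 and N_k = 2 + N_{k-1} + N_{k-1}^2 + N_{k-1}^3 for k ≥ 1 (one summand per function symbol, arity giving the exponent).
N_0 = 2
N_1 = 2 + 2 + 2^2 + 2^3 = 16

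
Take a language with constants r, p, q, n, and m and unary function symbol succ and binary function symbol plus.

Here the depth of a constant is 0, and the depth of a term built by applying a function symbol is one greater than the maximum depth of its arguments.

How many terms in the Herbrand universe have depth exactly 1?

Let N_k count ground terms of depth at most k. Each non-constant term of depth ≤ k is some function symbol applied to depth-≤(k−1) arguments, giving N_k = 5 + N_{k-1} + N_{k-1}^2.
N_0 = 5
N_1 = 5 + 5 + 5^2 = 35
Terms of depth exactly 1: N_1 − N_0 = 35 − 5 = 30.

30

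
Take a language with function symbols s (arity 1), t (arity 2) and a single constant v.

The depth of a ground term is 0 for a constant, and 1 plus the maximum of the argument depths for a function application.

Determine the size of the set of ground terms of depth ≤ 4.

If N_k denotes the number of depth-≤k ground terms, the 1 constant gives N_0 = 1, and each function symbol of arity r contributes N_{k-1}^r new terms at level k: N_k = 1 + N_{k-1} + N_{k-1}^2.
N_0 = 1
N_1 = 1 + 1 + 1^2 = 3
N_2 = 1 + 3 + 3^2 = 13
N_3 = 1 + 13 + 13^2 = 183
N_4 = 1 + 183 + 183^2 = 33673

33673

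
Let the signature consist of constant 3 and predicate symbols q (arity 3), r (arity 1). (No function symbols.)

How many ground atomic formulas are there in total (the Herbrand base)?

With no function symbols, the Herbrand universe is just the 1 constant.
Ground atoms per predicate: q: 1^3 = 1, r: 1.
Herbrand base size = 1 + 1 = 2.

2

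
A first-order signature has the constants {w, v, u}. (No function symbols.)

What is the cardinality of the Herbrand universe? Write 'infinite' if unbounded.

3

There are no function symbols, so every ground term is one of the 3 constants.
The Herbrand universe is {w, v, u}, which is finite with 3 elements.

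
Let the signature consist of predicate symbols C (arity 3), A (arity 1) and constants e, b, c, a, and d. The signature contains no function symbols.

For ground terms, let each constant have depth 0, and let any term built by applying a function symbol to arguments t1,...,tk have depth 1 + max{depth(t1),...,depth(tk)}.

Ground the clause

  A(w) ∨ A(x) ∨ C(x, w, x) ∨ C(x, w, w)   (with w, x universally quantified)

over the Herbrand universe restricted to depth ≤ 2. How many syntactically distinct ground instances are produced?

25

Ground terms of depth ≤ 2:
  With no function symbols every ground term is a constant, so there are exactly 5 ground terms at every depth bound.
  N_0 = 5
  N_1 = 5
  N_2 = 5
  Explicitly: e, b, c, a, d.
So there are 5 ground terms available for substitution.
The body mentions every one of the 2 quantified variables; since ground terms form a free algebra, no two substitutions collapse to the same formula.
Number of ground instances = 5^2 = 25.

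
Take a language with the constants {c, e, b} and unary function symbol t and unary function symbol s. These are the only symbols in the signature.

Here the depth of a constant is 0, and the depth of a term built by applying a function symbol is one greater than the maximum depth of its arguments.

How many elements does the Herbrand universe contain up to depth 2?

Let N_k = |{terms of depth ≤ k}|. Then N_0 = 3 and N_k = 3 + N_{k-1} + N_{k-1} for k ≥ 1 (one summand per function symbol, arity giving the exponent).
N_0 = 3
N_1 = 3 + 3 + 3 = 9
N_2 = 3 + 9 + 9 = 21

21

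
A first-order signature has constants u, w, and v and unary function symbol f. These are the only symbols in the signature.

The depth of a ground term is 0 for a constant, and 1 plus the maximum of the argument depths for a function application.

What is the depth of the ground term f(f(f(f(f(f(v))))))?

6

depth(f(v)) = 1 + depth(v) = 1 + 0 = 1
depth(f(f(v))) = 1 + depth(f(v)) = 1 + 1 = 2
depth(f(f(f(v)))) = 1 + depth(f(f(v))) = 1 + 2 = 3
depth(f(f(f(f(v))))) = 1 + depth(f(f(f(v)))) = 1 + 3 = 4
depth(f(f(f(f(f(v)))))) = 1 + depth(f(f(f(f(v))))) = 1 + 4 = 5
depth(f(f(f(f(f(f(v))))))) = 1 + depth(f(f(f(f(f(v)))))) = 1 + 5 = 6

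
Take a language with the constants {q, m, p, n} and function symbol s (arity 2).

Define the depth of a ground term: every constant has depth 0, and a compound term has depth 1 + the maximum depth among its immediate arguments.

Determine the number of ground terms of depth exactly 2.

Let N_k = |{terms of depth ≤ k}|. Then N_0 = 4 and N_k = 4 + N_{k-1}^2 for k ≥ 1 (one summand per function symbol, arity giving the exponent).
N_0 = 4
N_1 = 4 + 4^2 = 20
N_2 = 4 + 20^2 = 404
Terms of depth exactly 2: N_2 − N_1 = 404 − 20 = 384.

384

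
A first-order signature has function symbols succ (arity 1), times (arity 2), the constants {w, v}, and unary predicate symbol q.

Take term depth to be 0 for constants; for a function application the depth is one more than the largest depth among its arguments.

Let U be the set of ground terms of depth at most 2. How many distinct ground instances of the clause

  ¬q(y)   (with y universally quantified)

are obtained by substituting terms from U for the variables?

Ground terms of depth ≤ 2:
  Let N_k = |{terms of depth ≤ k}|. Then N_0 = 2 and N_k = 2 + N_{k-1} + N_{k-1}^2 for k ≥ 1 (one summand per function symbol, arity giving the exponent).
  N_0 = 2
  N_1 = 2 + 2 + 2^2 = 8
  N_2 = 2 + 8 + 8^2 = 74
So there are 74 ground terms available for substitution.
There is 1 variable to instantiate (y),  occurring in at least one literal, so different choices give different ground instances.
Number of ground instances = 74.

74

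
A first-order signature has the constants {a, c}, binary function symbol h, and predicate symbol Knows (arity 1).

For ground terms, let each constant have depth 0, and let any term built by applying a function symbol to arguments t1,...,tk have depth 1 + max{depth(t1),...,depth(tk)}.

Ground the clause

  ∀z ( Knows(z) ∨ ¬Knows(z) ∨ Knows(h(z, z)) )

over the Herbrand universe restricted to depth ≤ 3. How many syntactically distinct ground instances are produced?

1446

Ground terms of depth ≤ 3:
  Let N_k count ground terms of depth at most k. Each non-constant term of depth ≤ k is some function symbol applied to depth-≤(k−1) arguments, giving N_k = 2 + N_{k-1}^2.
  N_0 = 2
  N_1 = 2 + 2^2 = 6
  N_2 = 2 + 6^2 = 38
  N_3 = 2 + 38^2 = 1446
So there are 1446 ground terms available for substitution.
The clause has 1 distinct variable (z), which appears in the body. In the free term algebra distinct substitutions yield syntactically distinct ground instances.
Number of ground instances = 1446.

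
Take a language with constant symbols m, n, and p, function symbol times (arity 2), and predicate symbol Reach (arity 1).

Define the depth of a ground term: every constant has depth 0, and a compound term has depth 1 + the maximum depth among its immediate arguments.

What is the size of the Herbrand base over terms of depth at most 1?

First count ground terms of depth ≤ 1.
Let N_k = |{terms of depth ≤ k}|. Then N_0 = 3 and N_k = 3 + N_{k-1}^2 for k ≥ 1 (one summand per function symbol, arity giving the exponent).
N_0 = 3
N_1 = 3 + 3^2 = 12
So |H| = 12.
Ground atoms are formed by filling each argument slot of a predicate with a term from H, so an r-ary predicate gives |H|^r atoms:
  Reach: 12
Total ground atoms: 12.

12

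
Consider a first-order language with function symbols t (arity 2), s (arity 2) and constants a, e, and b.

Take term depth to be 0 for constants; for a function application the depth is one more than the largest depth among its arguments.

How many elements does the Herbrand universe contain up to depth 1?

21

Let N_k count ground terms of depth at most k. Each non-constant term of depth ≤ k is some function symbol applied to depth-≤(k−1) arguments, giving N_k = 3 + N_{k-1}^2 + N_{k-1}^2.
N_0 = 3
N_1 = 3 + 3^2 + 3^2 = 21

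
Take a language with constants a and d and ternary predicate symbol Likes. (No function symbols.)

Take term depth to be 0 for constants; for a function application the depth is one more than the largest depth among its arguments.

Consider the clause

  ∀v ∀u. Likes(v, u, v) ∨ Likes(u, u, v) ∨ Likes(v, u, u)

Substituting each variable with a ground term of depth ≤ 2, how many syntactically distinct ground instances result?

4

Ground terms of depth ≤ 2:
  With no function symbols every ground term is a constant, so there are exactly 2 ground terms at every depth bound.
  N_0 = 2
  N_1 = 2
  N_2 = 2
So there are 2 ground terms available for substitution.
Each of v, u ranges independently over the available ground terms, and distinct assignments produce distinct instances.
Number of ground instances = 2^2 = 4.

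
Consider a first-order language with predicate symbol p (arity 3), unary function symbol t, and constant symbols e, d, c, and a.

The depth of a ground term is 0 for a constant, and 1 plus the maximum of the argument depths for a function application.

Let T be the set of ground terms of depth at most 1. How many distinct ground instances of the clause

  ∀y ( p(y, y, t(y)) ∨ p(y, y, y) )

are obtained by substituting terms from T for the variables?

Ground terms of depth ≤ 1:
  If N_k denotes the number of depth-≤k ground terms, the 4 constants give N_0 = 4, and each function symbol of arity r contributes N_{k-1}^r new terms at level k: N_k = 4 + N_{k-1}.
  N_0 = 4
  N_1 = 4 + 4 = 8
  Explicitly: e, d, c, a, t(e), t(d), t(c), t(a).
So there are 8 ground terms available for substitution.
The variable y ranges independently over the available ground terms, and distinct assignments produce distinct instances.
Number of ground instances = 8.

8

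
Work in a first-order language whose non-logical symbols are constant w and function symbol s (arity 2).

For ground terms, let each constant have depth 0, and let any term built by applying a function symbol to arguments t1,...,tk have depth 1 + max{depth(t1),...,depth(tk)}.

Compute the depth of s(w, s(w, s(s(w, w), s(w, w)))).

depth(s(w, w)) = 1 + max(0, 0) = 1
depth(s(s(w, w), s(w, w))) = 1 + max(1, 1) = 2
depth(s(w, s(s(w, w), s(w, w)))) = 1 + max(0, 2) = 3
depth(s(w, s(w, s(s(w, w), s(w, w))))) = 1 + max(0, 3) = 4

4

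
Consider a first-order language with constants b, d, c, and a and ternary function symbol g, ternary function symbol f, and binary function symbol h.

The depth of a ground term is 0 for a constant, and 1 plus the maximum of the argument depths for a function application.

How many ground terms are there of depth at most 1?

148

Let N_k count ground terms of depth at most k. Each non-constant term of depth ≤ k is some function symbol applied to depth-≤(k−1) arguments, giving N_k = 4 + N_{k-1}^3 + N_{k-1}^3 + N_{k-1}^2.
N_0 = 4
N_1 = 4 + 4^3 + 4^3 + 4^2 = 148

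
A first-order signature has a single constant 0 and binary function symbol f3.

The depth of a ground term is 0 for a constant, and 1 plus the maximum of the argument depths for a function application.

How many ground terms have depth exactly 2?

3

If N_k denotes the number of depth-≤k ground terms, the 1 constant gives N_0 = 1, and each function symbol of arity r contributes N_{k-1}^r new terms at level k: N_k = 1 + N_{k-1}^2.
N_0 = 1
N_1 = 1 + 1^2 = 2
N_2 = 1 + 2^2 = 5
Terms of depth exactly 2: N_2 − N_1 = 5 − 2 = 3.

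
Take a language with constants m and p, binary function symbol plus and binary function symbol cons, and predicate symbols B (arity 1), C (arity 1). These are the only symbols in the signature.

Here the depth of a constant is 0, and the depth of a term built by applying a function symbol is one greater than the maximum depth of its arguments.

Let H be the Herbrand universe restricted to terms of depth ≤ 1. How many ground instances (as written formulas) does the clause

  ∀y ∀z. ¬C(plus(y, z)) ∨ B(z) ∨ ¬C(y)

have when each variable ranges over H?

Ground terms of depth ≤ 1:
  Count level by level. With function symbols plus/2, cons/2, the terms of depth ≤ k are the 2 constants together with each function applied to depth-≤(k−1) tuples, so N_k = 2 + N_{k-1}^2 + N_{k-1}^2.
  N_0 = 2
  N_1 = 2 + 2^2 + 2^2 = 10
  Explicitly: m, p, plus(m, m), plus(m, p), plus(p, m), plus(p, p), cons(m, m), cons(m, p), cons(p, m), cons(p, p).
So there are 10 ground terms available for substitution.
Each of y, z ranges independently over the available ground terms, and distinct assignments produce distinct instances.
Number of ground instances = 10^2 = 100.

100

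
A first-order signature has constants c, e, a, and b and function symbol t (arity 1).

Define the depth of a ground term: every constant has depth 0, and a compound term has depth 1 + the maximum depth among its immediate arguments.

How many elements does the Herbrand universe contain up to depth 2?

12

If N_k denotes the number of depth-≤k ground terms, the 4 constants give N_0 = 4, and each function symbol of arity r contributes N_{k-1}^r new terms at level k: N_k = 4 + N_{k-1}.
N_0 = 4
N_1 = 4 + 4 = 8
N_2 = 4 + 8 = 12
Explicitly: c, e, a, b, t(c), t(e), t(a), t(b), t(t(c)), t(t(e)), t(t(a)), t(t(b)).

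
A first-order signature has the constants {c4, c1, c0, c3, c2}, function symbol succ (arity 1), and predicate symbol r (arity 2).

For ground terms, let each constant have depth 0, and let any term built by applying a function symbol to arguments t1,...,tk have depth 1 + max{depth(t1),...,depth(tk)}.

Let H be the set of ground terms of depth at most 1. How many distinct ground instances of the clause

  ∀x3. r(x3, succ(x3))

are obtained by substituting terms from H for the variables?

10

Ground terms of depth ≤ 1:
  Write N_k for the number of ground terms of depth ≤ k. A term of depth ≤ k is either a constant or a function symbol applied to arguments of depth ≤ k−1, so N_k = 5 + N_{k-1}.
  N_0 = 5
  N_1 = 5 + 5 = 10
  Explicitly: c4, c1, c0, c3, c2, succ(c4), succ(c1), succ(c0), succ(c3), succ(c2).
So there are 10 ground terms available for substitution.
The body mentions the single quantified variable x3; since ground terms form a free algebra, no two substitutions collapse to the same formula.
Number of ground instances = 10.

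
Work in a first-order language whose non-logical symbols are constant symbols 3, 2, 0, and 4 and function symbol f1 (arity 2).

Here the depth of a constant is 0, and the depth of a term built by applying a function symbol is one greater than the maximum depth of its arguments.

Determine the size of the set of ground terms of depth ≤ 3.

163220

Write N_k for the number of ground terms of depth ≤ k. A term of depth ≤ k is either a constant or a function symbol applied to arguments of depth ≤ k−1, so N_k = 4 + N_{k-1}^2.
N_0 = 4
N_1 = 4 + 4^2 = 20
N_2 = 4 + 20^2 = 404
N_3 = 4 + 404^2 = 163220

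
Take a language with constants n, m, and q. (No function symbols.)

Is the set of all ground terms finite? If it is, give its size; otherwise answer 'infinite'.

There are no function symbols, so every ground term is one of the 3 constants.
The Herbrand universe is {n, m, q}, which is finite with 3 elements.

3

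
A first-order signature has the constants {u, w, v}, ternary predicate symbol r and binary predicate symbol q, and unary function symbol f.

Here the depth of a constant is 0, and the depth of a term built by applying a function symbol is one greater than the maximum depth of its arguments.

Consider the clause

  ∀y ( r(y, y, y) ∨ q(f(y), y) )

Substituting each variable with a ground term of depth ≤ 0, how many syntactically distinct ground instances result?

Ground terms of depth ≤ 0:
  Let N_k count ground terms of depth at most k. Each non-constant term of depth ≤ k is some function symbol applied to depth-≤(k−1) arguments, giving N_k = 3 + N_{k-1}.
  N_0 = 3
  Explicitly: u, w, v.
So there are 3 ground terms available for substitution.
The body mentions the single quantified variable y; since ground terms form a free algebra, no two substitutions collapse to the same formula.
Number of ground instances = 3.

3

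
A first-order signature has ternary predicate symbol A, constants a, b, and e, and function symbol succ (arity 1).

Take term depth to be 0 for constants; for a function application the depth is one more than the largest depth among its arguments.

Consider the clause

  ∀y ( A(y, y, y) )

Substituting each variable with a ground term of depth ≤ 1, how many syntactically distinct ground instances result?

6

Ground terms of depth ≤ 1:
  If N_k denotes the number of depth-≤k ground terms, the 3 constants give N_0 = 3, and each function symbol of arity r contributes N_{k-1}^r new terms at level k: N_k = 3 + N_{k-1}.
  N_0 = 3
  N_1 = 3 + 3 = 6
  Explicitly: a, b, e, succ(a), succ(b), succ(e).
So there are 6 ground terms available for substitution.
There is 1 variable to instantiate (y),  occurring in at least one literal, so different choices give different ground instances.
Number of ground instances = 6.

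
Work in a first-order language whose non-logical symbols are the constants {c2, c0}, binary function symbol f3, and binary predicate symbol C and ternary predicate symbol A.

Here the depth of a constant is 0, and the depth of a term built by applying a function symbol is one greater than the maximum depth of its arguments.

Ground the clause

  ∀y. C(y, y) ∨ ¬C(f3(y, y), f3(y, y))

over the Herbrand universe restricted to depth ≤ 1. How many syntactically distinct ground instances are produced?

Ground terms of depth ≤ 1:
  Let N_k count ground terms of depth at most k. Each non-constant term of depth ≤ k is some function symbol applied to depth-≤(k−1) arguments, giving N_k = 2 + N_{k-1}^2.
  N_0 = 2
  N_1 = 2 + 2^2 = 6
  Explicitly: c2, c0, f3(c2, c2), f3(c2, c0), f3(c0, c2), f3(c0, c0).
So there are 6 ground terms available for substitution.
The body mentions the single quantified variable y; since ground terms form a free algebra, no two substitutions collapse to the same formula.
Number of ground instances = 6.

6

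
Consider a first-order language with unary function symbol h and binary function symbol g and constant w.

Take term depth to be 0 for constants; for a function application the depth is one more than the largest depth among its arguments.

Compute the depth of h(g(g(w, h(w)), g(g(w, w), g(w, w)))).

depth(h(w)) = 1 + depth(w) = 1 + 0 = 1
depth(g(w, h(w))) = 1 + max(0, 1) = 2
depth(g(w, w)) = 1 + max(0, 0) = 1
depth(g(g(w, w), g(w, w))) = 1 + max(1, 1) = 2
depth(g(g(w, h(w)), g(g(w, w), g(w, w)))) = 1 + max(2, 2) = 3
depth(h(g(g(w, h(w)), g(g(w, w), g(w, w))))) = 1 + depth(g(g(w, h(w)), g(g(w, w), g(w, w)))) = 1 + 3 = 4

4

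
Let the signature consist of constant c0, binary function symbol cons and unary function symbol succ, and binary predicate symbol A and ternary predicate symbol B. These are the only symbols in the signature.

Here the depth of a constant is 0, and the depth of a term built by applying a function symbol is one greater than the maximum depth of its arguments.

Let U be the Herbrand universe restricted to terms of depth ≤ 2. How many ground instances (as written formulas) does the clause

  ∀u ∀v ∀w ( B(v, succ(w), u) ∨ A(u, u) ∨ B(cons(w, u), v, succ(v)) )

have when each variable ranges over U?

2197

Ground terms of depth ≤ 2:
  Count level by level. With function symbols cons/2, succ/1, the terms of depth ≤ k are the 1 constant together with each function applied to depth-≤(k−1) tuples, so N_k = 1 + N_{k-1}^2 + N_{k-1}.
  N_0 = 1
  N_1 = 1 + 1^2 + 1 = 3
  N_2 = 1 + 3^2 + 3 = 13
So there are 13 ground terms available for substitution.
The body mentions every one of the 3 quantified variables; since ground terms form a free algebra, no two substitutions collapse to the same formula.
Number of ground instances = 13^3 = 2197.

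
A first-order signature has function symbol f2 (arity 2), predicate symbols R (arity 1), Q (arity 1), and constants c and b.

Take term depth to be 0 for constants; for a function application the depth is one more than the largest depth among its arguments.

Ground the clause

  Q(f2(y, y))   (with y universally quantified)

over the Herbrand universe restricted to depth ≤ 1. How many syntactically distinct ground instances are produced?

6

Ground terms of depth ≤ 1:
  Write N_k for the number of ground terms of depth ≤ k. A term of depth ≤ k is either a constant or a function symbol applied to arguments of depth ≤ k−1, so N_k = 2 + N_{k-1}^2.
  N_0 = 2
  N_1 = 2 + 2^2 = 6
  Explicitly: c, b, f2(c, c), f2(c, b), f2(b, c), f2(b, b).
So there are 6 ground terms available for substitution.
There is 1 variable to instantiate (y),  occurring in at least one literal, so different choices give different ground instances.
Number of ground instances = 6.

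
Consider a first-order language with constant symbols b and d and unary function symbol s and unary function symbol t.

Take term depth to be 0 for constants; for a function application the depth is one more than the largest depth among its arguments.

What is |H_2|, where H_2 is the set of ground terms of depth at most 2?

If N_k denotes the number of depth-≤k ground terms, the 2 constants give N_0 = 2, and each function symbol of arity r contributes N_{k-1}^r new terms at level k: N_k = 2 + N_{k-1} + N_{k-1}.
N_0 = 2
N_1 = 2 + 2 + 2 = 6
N_2 = 2 + 6 + 6 = 14

14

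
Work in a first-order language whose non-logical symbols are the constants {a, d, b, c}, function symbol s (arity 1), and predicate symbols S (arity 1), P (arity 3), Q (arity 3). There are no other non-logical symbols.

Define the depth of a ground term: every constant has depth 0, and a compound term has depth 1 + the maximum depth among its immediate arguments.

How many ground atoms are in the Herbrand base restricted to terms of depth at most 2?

First count ground terms of depth ≤ 2.
Let N_k = |{terms of depth ≤ k}|. Then N_0 = 4 and N_k = 4 + N_{k-1} for k ≥ 1 (one summand per function symbol, arity giving the exponent).
N_0 = 4
N_1 = 4 + 4 = 8
N_2 = 4 + 8 = 12
Explicitly: a, d, b, c, s(a), s(d), s(b), s(c), s(s(a)), s(s(d)), s(s(b)), s(s(c)).
So |H| = 12.
A ground atom is a predicate applied to a tuple of terms from H, so the count is the sum over predicates of |H|^arity:
  S: 12;  P: 12^3 = 1728;  Q: 12^3 = 1728
Total ground atoms: 12 + 1728 + 1728 = 3468.

3468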